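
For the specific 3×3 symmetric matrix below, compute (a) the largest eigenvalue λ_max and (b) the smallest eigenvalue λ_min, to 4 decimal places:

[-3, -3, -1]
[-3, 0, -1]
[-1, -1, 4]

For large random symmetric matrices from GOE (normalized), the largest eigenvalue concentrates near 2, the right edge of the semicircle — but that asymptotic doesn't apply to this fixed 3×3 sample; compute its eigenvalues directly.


Since M is real symmetric, all three eigenvalues are real; they are the roots of det(λI − M) = λ³ − (tr M) λ² + s λ − det M, where s is the sum of the principal 2×2 minors.
tr M = -3 + 0 + 4 = 1.
s = ((-3)·0 − (-3)²) + ((-3)·4 − (-1)²) + (0·4 − (-1)²) = -9 + (-13) + (-1) = -23.
det M (expand along row 1) = (-3)·(-1) − (-3)·(-13) + (-1)·3 = -39.
Characteristic polynomial: λ³ − λ² − 23λ + 39 = 0.
Substitute λ = y + (tr M)/3 = y + 0.333333 to remove the quadratic term: y³ + p·y + q = 0 with p = s − (tr M)²/3 = -23.333333 and q = −2(tr M)³/27 + (tr M)·s/3 − det M = 31.259259.
Three real roots ⇒ use the trigonometric (Viète) form: r = 2√(−p/3) = 5.577734, φ = arccos(3q/(p·r)) = arccos(-0.720552) = 2.375395 rad.
y_k = r·cos(φ/3 − 2πk/3) for k = 0, 1, 2 gives y = 3.918731, 1.478075, -5.396806.
λ_k = y_k + 0.333333 gives λ = 4.2521, 1.8114, -5.0635 (check: the sum is 1.0000 = tr M).

Hence λ_max = 4.2521 and λ_min = -5.0635.


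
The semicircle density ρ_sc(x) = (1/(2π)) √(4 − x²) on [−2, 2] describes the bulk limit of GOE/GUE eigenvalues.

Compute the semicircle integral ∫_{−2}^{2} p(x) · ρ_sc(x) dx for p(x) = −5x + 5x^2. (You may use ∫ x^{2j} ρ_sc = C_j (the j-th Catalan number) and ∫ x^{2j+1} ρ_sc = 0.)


Write p(x) = Σ a_i x^i, split into monomials and integrate each against ρ_sc separately.
Using ∫ x^{2j} ρ_sc = C_j = (1/(j+1)) C(2j, j) (Catalan numbers) and ∫ x^{2j+1} ρ_sc = 0 (odd monomials vanish by symmetry):
  i = 1 (odd): ∫ x^1 ρ_sc = 0 (vanishes)
  i = 2 (even): a_2 · C_{1} = 5 · 1 = 5

Summing the contributions: ∫_{−2}^{2} p(x) ρ_sc(x) dx = 5.


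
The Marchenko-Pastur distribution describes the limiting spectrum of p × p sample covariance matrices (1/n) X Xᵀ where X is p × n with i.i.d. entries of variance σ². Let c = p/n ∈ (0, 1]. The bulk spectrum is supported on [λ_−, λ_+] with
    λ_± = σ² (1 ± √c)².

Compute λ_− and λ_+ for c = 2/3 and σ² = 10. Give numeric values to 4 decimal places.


c = 2/3 = 0.666667; √c = 0.816497.
λ_− = σ² (1 − √c)² = 10 · (1 − 0.816497)² = 10 · (0.183503)² = 0.336735.
λ_+ = σ² (1 + √c)² = 10 · (1 + 0.816497)² = 10 · (1.816497)² = 32.996598.

Rounded to 4 decimal places: λ_− ≈ 0.3367, λ_+ ≈ 32.9966.


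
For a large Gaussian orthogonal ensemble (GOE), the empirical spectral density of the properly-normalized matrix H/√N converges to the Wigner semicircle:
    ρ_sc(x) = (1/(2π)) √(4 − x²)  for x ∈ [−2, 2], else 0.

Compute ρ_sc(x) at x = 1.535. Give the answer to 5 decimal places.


ρ_sc(x) = (1/(2π)) √(4 − x²). With x = 1.535:
  4 − x² = 4 − (1.535)² = 4 − 2.356225 = 1.643775.
  √(4 − x²) = 1.282098.
  1/(2π) = 0.159155.
  ρ_sc(1.535) = 0.159155 · 1.282098 = 0.204052.

Rounded to 5 decimal places: ρ_sc(1.535) ≈ 0.20405.


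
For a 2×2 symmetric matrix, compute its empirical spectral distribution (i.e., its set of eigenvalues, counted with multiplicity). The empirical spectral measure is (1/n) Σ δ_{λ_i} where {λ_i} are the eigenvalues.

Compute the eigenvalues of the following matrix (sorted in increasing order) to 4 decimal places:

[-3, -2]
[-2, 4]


Since M is real symmetric, both eigenvalues are real; they are the roots of det(λI − M) = λ² − (tr M) λ + det M.
tr M = -3 + 4 = 1.
det M = (-3)·4 − (-2)² = -12 − 4 = -16.
Characteristic polynomial: λ² − λ − 16 = 0.
Discriminant Δ = (tr M)² − 4·det M = 1 − (-64) = 65; √Δ = 8.062258.
λ = (tr M ± √Δ)/2 = (1 ± 8.062258)/2, giving (tr M − √Δ)/2 = -3.5311 and (tr M + √Δ)/2 = 4.5311.

Eigenvalues sorted in increasing order: [-3.5311, 4.5311].


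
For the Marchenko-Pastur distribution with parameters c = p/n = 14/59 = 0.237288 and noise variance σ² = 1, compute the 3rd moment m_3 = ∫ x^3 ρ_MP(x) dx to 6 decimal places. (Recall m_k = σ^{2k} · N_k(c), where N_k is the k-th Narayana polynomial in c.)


E[X³] = σ⁶ (1 + 3c + c²) (third MP moment). With σ² = 1 (so σ⁶ = 1) and c = 14/59 = 0.237288: E[X³] = 1 · (1 + 3·0.237288 + (0.237288)²) = 1 · 1.768170.

So E[X^3] = 1.768170.


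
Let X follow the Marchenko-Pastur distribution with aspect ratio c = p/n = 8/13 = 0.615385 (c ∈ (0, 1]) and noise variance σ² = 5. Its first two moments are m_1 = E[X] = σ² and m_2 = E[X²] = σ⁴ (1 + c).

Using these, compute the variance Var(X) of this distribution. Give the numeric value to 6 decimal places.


m_1 = E[X] = σ² = 5, so m_1² = 25.
m_2 = E[X²] = σ⁴ (1 + c) = 25 · (1 + 0.615385) = 25 · 1.615385 = 40.384615.
(Note m_2 − m_1² simplifies to c · σ⁴ = 0.615385 · 25.)

Var(X) = m_2 − m_1² = 40.384615 − 25 = 15.384615.


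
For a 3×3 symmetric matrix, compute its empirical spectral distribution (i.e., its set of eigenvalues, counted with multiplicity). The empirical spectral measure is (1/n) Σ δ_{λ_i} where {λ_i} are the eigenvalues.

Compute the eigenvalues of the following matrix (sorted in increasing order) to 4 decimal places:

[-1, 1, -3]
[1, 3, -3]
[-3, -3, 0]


Since M is real symmetric, all three eigenvalues are real; they are the roots of det(λI − M) = λ³ − (tr M) λ² + s λ − det M, where s is the sum of the principal 2×2 minors.
tr M = -1 + 3 + 0 = 2.
s = ((-1)·3 − 1²) + ((-1)·0 − (-3)²) + (3·0 − (-3)²) = -4 + (-9) + (-9) = -22.
det M (expand along row 1) = (-1)·(-9) − 1·(-9) + (-3)·6 = 0.
Characteristic polynomial: λ³ − 2λ² − 22λ = 0.
Substitute λ = y + (tr M)/3 = y + 0.666667 to remove the quadratic term: y³ + p·y + q = 0 with p = s − (tr M)²/3 = -23.333333 and q = −2(tr M)³/27 + (tr M)·s/3 − det M = -15.259259.
Three real roots ⇒ use the trigonometric (Viète) form: r = 2√(−p/3) = 5.577734, φ = arccos(3q/(p·r)) = arccos(0.351739) = 1.211368 rad.
y_k = r·cos(φ/3 − 2πk/3) for k = 0, 1, 2 gives y = 5.129165, -0.666667, -4.462498.
λ_k = y_k + 0.666667 gives λ = 5.7958, 0.0000, -3.7958 (check: the sum is 2.0000 = tr M).

Eigenvalues sorted in increasing order: [-3.7958, 0.0000, 5.7958].


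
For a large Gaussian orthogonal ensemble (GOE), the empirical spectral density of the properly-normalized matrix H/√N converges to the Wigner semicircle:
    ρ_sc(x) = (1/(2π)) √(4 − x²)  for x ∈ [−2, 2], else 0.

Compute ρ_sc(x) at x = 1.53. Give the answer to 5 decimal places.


ρ_sc(x) = (1/(2π)) √(4 − x²). With x = 1.53:
  4 − x² = 4 − (1.53)² = 4 − 2.340900 = 1.659100.
  √(4 − x²) = 1.288061.
  1/(2π) = 0.159155.
  ρ_sc(1.53) = 0.159155 · 1.288061 = 0.205001.

Rounded to 5 decimal places: ρ_sc(1.53) ≈ 0.20500.


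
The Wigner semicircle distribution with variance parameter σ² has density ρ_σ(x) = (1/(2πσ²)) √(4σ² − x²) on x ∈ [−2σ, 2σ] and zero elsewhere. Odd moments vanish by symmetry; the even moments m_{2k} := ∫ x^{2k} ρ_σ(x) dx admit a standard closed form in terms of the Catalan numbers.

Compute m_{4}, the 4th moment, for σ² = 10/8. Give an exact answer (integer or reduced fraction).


By the scaled semicircle moment identity, m_{2k} = σ^{2k} · C_k with k = 2.
C_2 = (1/(k+1)) · C(2k, k) = (1/3) · C(4, 2) = (1/3) · 6 = 2.
σ^{2k} = (σ²)^k = (10/8)^2 = 25/16.

Therefore m_{4} = σ^{4} · C_2 = (25/16) · 2 = 25/8.


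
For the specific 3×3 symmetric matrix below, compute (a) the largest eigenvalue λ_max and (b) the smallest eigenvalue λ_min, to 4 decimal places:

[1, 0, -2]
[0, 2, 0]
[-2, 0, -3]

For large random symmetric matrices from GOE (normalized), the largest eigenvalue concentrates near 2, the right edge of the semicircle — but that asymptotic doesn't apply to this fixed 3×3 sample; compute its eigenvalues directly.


Since M is real symmetric, all three eigenvalues are real; they are the roots of det(λI − M) = λ³ − (tr M) λ² + s λ − det M, where s is the sum of the principal 2×2 minors.
tr M = 1 + 2 + (-3) = 0.
s = (1·2 − 0²) + (1·(-3) − (-2)²) + (2·(-3) − 0²) = 2 + (-7) + (-6) = -11.
det M (expand along row 1) = 1·(-6) − 0·0 + (-2)·4 = -14.
Characteristic polynomial: λ³ − 11λ + 14 = 0.
Substitute λ = y + (tr M)/3 = y + 0.000000 to remove the quadratic term: y³ + p·y + q = 0 with p = s − (tr M)²/3 = -11.000000 and q = −2(tr M)³/27 + (tr M)·s/3 − det M = 14.000000.
Three real roots ⇒ use the trigonometric (Viète) form: r = 2√(−p/3) = 3.829708, φ = arccos(3q/(p·r)) = arccos(-0.996990) = 3.063987 rad.
y_k = r·cos(φ/3 − 2πk/3) for k = 0, 1, 2 gives y = 2.000000, 1.828427, -3.828427.
λ_k = y_k + 0.000000 gives λ = 2.0000, 1.8284, -3.8284 (check: the sum is 0.0000 = tr M).

Hence λ_max = 2.0000 and λ_min = -3.8284.


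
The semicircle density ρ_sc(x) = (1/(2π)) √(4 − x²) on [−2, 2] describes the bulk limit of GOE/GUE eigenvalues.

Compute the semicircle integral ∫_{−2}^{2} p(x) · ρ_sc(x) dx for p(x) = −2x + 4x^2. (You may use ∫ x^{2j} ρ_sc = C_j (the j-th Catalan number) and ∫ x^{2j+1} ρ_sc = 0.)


Write p(x) = Σ a_i x^i, split into monomials and integrate each against ρ_sc separately.
Using ∫ x^{2j} ρ_sc = C_j = (1/(j+1)) C(2j, j) (Catalan numbers) and ∫ x^{2j+1} ρ_sc = 0 (odd monomials vanish by symmetry):
  i = 1 (odd): ∫ x^1 ρ_sc = 0 (vanishes)
  i = 2 (even): a_2 · C_{1} = 4 · 1 = 4

Summing the contributions: ∫_{−2}^{2} p(x) ρ_sc(x) dx = 4.


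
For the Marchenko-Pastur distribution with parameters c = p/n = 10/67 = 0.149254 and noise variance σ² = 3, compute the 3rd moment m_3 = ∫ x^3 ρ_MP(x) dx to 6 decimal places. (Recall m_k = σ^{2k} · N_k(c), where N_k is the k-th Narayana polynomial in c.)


E[X³] = σ⁶ (1 + 3c + c²) (third MP moment). With σ² = 3 (so σ⁶ = 27) and c = 10/67 = 0.149254: E[X³] = 27 · (1 + 3·0.149254 + (0.149254)²) = 27 · 1.470038.

So E[X^3] = 39.691022.


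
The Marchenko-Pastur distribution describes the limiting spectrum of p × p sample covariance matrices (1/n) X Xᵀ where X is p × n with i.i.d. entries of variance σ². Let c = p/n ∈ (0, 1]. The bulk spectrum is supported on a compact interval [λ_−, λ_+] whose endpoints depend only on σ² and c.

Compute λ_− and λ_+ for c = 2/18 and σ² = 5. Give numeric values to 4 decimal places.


c = 2/18 = 0.111111; √c = 0.333333.
λ_− = σ² (1 − √c)² = 5 · (1 − 0.333333)² = 5 · (0.666667)² = 2.222222.
λ_+ = σ² (1 + √c)² = 5 · (1 + 0.333333)² = 5 · (1.333333)² = 8.888889.

Rounded to 4 decimal places: λ_− ≈ 2.2222, λ_+ ≈ 8.8889.


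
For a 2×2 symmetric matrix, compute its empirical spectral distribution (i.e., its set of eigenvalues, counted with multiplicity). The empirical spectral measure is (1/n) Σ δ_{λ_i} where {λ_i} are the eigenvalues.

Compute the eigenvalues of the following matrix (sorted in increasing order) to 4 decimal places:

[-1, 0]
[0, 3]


Since M is real symmetric, both eigenvalues are real; they are the roots of det(λI − M) = λ² − (tr M) λ + det M.
tr M = -1 + 3 = 2.
det M = (-1)·3 − 0² = -3 − 0 = -3.
Characteristic polynomial: λ² − 2λ − 3 = 0.
Discriminant Δ = (tr M)² − 4·det M = 4 − (-12) = 16; √Δ = 4.000000.
λ = (tr M ± √Δ)/2 = (2 ± 4.000000)/2, giving (tr M − √Δ)/2 = -1.0000 and (tr M + √Δ)/2 = 3.0000.

Eigenvalues sorted in increasing order: [-1.0000, 3.0000].


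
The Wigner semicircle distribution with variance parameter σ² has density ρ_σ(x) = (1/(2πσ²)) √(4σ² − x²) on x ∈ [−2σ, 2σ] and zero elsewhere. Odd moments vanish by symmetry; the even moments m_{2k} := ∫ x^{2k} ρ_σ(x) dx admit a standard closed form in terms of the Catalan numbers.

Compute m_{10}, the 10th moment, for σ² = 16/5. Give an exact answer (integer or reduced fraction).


By the scaled semicircle moment identity, m_{2k} = σ^{2k} · C_k with k = 5.
C_5 = (1/(k+1)) · C(2k, k) = (1/6) · C(10, 5) = (1/6) · 252 = 42.
σ^{2k} = (σ²)^k = (16/5)^5 = 1048576/3125.

Therefore m_{10} = σ^{10} · C_5 = (1048576/3125) · 42 = 44040192/3125.


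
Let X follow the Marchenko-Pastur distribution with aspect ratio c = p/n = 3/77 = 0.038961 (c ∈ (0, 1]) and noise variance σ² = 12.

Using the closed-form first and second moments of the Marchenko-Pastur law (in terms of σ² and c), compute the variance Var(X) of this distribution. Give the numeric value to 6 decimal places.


Recall the MP moments m_1 = E[X] = σ² and m_2 = E[X²] = σ⁴ (1 + c).
m_1 = E[X] = σ² = 12, so m_1² = 144.
m_2 = E[X²] = σ⁴ (1 + c) = 144 · (1 + 0.038961) = 144 · 1.038961 = 149.610390.
(Note m_2 − m_1² simplifies to c · σ⁴ = 0.038961 · 144.)

Var(X) = m_2 − m_1² = 149.610390 − 144 = 5.610390.


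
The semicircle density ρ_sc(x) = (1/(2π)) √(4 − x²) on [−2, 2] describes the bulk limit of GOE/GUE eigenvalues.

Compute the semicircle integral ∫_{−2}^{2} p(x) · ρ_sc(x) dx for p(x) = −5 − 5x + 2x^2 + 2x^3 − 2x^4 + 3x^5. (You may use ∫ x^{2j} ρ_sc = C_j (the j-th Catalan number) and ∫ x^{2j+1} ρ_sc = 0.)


Write p(x) = Σ a_i x^i, split into monomials and integrate each against ρ_sc separately.
Using ∫ x^{2j} ρ_sc = C_j = (1/(j+1)) C(2j, j) (Catalan numbers) and ∫ x^{2j+1} ρ_sc = 0 (odd monomials vanish by symmetry):
  i = 0 (even): a_0 · C_{0} = -5 · 1 = -5
  i = 1 (odd): ∫ x^1 ρ_sc = 0 (vanishes)
  i = 2 (even): a_2 · C_{1} = 2 · 1 = 2
  i = 3 (odd): ∫ x^3 ρ_sc = 0 (vanishes)
  i = 4 (even): a_4 · C_{2} = -2 · 2 = -4
  i = 5 (odd): ∫ x^5 ρ_sc = 0 (vanishes)

Summing the contributions: ∫_{−2}^{2} p(x) ρ_sc(x) dx = (-5) + 2 + (-4) = -7.


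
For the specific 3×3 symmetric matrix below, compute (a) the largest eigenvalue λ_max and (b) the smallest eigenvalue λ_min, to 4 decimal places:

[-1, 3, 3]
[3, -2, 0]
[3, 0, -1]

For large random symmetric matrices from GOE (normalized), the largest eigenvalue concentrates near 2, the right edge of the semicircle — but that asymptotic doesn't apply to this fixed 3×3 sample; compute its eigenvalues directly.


Since M is real symmetric, all three eigenvalues are real; they are the roots of det(λI − M) = λ³ − (tr M) λ² + s λ − det M, where s is the sum of the principal 2×2 minors.
tr M = -1 + (-2) + (-1) = -4.
s = ((-1)·(-2) − 3²) + ((-1)·(-1) − 3²) + ((-2)·(-1) − 0²) = -7 + (-8) + 2 = -13.
det M (expand along row 1) = (-1)·2 − 3·(-3) + 3·6 = 25.
Characteristic polynomial: λ³ + 4λ² − 13λ − 25 = 0.
Substitute λ = y + (tr M)/3 = y − 1.333333 to remove the quadratic term: y³ + p·y + q = 0 with p = s − (tr M)²/3 = -18.333333 and q = −2(tr M)³/27 + (tr M)·s/3 − det M = -2.925926.
Three real roots ⇒ use the trigonometric (Viète) form: r = 2√(−p/3) = 4.944132, φ = arccos(3q/(p·r)) = arccos(0.096840) = 1.473805 rad.
y_k = r·cos(φ/3 − 2πk/3) for k = 0, 1, 2 gives y = 4.359416, -0.159819, -4.199597.
λ_k = y_k − 1.333333 gives λ = 3.0261, -1.4932, -5.5329 (check: the sum is -4.0000 = tr M).

Hence λ_max = 3.0261 and λ_min = -5.5329.


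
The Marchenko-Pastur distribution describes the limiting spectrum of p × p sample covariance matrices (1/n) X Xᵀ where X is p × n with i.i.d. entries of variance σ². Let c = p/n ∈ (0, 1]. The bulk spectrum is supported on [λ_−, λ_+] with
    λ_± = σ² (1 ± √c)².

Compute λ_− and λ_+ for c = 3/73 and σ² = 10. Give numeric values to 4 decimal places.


c = 3/73 = 0.041096; √c = 0.202721.
λ_− = σ² (1 − √c)² = 10 · (1 − 0.202721)² = 10 · (0.797279)² = 6.356535.
λ_+ = σ² (1 + √c)² = 10 · (1 + 0.202721)² = 10 · (1.202721)² = 14.465383.

Rounded to 4 decimal places: λ_− ≈ 6.3565, λ_+ ≈ 14.4654.


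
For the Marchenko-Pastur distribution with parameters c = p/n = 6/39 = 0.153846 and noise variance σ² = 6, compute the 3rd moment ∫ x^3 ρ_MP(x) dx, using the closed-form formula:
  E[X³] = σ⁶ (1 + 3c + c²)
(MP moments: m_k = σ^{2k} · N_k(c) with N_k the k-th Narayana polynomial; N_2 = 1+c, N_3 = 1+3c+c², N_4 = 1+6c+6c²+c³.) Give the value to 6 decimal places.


E[X³] = σ⁶ (1 + 3c + c²) (third MP moment). With σ² = 6 (so σ⁶ = 216) and c = 6/39 = 0.153846: E[X³] = 216 · (1 + 3·0.153846 + (0.153846)²) = 216 · 1.485207.

So E[X^3] = 320.804734.


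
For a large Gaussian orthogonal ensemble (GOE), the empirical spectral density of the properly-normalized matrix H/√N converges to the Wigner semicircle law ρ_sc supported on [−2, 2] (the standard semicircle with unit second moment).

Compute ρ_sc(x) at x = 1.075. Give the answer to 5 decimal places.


ρ_sc(x) = (1/(2π)) √(4 − x²). With x = 1.075:
  4 − x² = 4 − (1.075)² = 4 − 1.155625 = 2.844375.
  √(4 − x²) = 1.686527.
  1/(2π) = 0.159155.
  ρ_sc(1.075) = 0.159155 · 1.686527 = 0.268419.

Rounded to 5 decimal places: ρ_sc(1.075) ≈ 0.26842.


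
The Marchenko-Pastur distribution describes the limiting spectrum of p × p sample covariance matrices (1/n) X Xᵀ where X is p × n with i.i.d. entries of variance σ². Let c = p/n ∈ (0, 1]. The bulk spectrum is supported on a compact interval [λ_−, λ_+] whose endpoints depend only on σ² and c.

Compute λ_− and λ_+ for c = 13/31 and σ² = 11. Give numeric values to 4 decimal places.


c = 13/31 = 0.419355; √c = 0.647576.
λ_− = σ² (1 − √c)² = 11 · (1 − 0.647576)² = 11 · (0.352424)² = 1.366228.
λ_+ = σ² (1 + √c)² = 11 · (1 + 0.647576)² = 11 · (1.647576)² = 29.859578.

Rounded to 4 decimal places: λ_− ≈ 1.3662, λ_+ ≈ 29.8596.


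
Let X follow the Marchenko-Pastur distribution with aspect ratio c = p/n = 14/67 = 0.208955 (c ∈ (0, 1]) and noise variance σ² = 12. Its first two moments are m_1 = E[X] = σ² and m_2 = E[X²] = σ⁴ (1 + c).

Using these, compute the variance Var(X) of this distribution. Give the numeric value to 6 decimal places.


m_1 = E[X] = σ² = 12, so m_1² = 144.
m_2 = E[X²] = σ⁴ (1 + c) = 144 · (1 + 0.208955) = 144 · 1.208955 = 174.089552.
(Note m_2 − m_1² simplifies to c · σ⁴ = 0.208955 · 144.)

Var(X) = m_2 − m_1² = 174.089552 − 144 = 30.089552.


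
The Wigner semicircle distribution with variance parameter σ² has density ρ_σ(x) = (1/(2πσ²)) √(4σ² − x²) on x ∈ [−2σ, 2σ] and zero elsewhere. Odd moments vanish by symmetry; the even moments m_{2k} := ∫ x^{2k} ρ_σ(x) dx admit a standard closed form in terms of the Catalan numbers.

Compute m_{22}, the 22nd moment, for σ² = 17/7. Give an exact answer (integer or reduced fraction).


By the scaled semicircle moment identity, m_{2k} = σ^{2k} · C_k with k = 11.
C_11 = (1/(k+1)) · C(2k, k) = (1/12) · C(22, 11) = (1/12) · 705432 = 58786.
σ^{2k} = (σ²)^k = (17/7)^11 = 34271896307633/1977326743.

Therefore m_{22} = σ^{22} · C_11 = (34271896307633/1977326743) · 58786 = 287815385191501934/282475249.


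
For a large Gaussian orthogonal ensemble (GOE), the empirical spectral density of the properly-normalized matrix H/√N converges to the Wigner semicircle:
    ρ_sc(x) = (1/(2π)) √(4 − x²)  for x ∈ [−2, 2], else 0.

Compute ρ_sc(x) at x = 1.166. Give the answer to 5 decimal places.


ρ_sc(x) = (1/(2π)) √(4 − x²). With x = 1.166:
  4 − x² = 4 − (1.166)² = 4 − 1.359556 = 2.640444.
  √(4 − x²) = 1.624944.
  1/(2π) = 0.159155.
  ρ_sc(1.166) = 0.159155 · 1.624944 = 0.258618.

Rounded to 5 decimal places: ρ_sc(1.166) ≈ 0.25862.


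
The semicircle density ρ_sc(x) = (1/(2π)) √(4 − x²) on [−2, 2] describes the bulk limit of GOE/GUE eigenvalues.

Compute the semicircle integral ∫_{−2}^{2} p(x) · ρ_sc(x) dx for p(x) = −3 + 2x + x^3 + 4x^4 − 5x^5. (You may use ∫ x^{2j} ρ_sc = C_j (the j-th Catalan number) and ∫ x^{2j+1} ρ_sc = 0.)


Write p(x) = Σ a_i x^i, split into monomials and integrate each against ρ_sc separately.
Using ∫ x^{2j} ρ_sc = C_j = (1/(j+1)) C(2j, j) (Catalan numbers) and ∫ x^{2j+1} ρ_sc = 0 (odd monomials vanish by symmetry):
  i = 0 (even): a_0 · C_{0} = -3 · 1 = -3
  i = 1 (odd): ∫ x^1 ρ_sc = 0 (vanishes)
  i = 3 (odd): ∫ x^3 ρ_sc = 0 (vanishes)
  i = 4 (even): a_4 · C_{2} = 4 · 2 = 8
  i = 5 (odd): ∫ x^5 ρ_sc = 0 (vanishes)

Summing the contributions: ∫_{−2}^{2} p(x) ρ_sc(x) dx = (-3) + 8 = 5.


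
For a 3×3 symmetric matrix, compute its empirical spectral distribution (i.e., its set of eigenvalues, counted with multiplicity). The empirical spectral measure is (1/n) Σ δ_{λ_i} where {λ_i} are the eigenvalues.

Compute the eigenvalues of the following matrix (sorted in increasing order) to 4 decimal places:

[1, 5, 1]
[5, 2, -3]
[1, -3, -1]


Since M is real symmetric, all three eigenvalues are real; they are the roots of det(λI − M) = λ³ − (tr M) λ² + s λ − det M, where s is the sum of the principal 2×2 minors.
tr M = 1 + 2 + (-1) = 2.
s = (1·2 − 5²) + (1·(-1) − 1²) + (2·(-1) − (-3)²) = -23 + (-2) + (-11) = -36.
det M (expand along row 1) = 1·(-11) − 5·(-2) + 1·(-17) = -18.
Characteristic polynomial: λ³ − 2λ² − 36λ + 18 = 0.
Substitute λ = y + (tr M)/3 = y + 0.666667 to remove the quadratic term: y³ + p·y + q = 0 with p = s − (tr M)²/3 = -37.333333 and q = −2(tr M)³/27 + (tr M)·s/3 − det M = -6.592593.
Three real roots ⇒ use the trigonometric (Viète) form: r = 2√(−p/3) = 7.055337, φ = arccos(3q/(p·r)) = arccos(0.075087) = 1.495639 rad.
y_k = r·cos(φ/3 − 2πk/3) for k = 0, 1, 2 gives y = 6.196551, -0.176735, -6.019816.
λ_k = y_k + 0.666667 gives λ = 6.8632, 0.4899, -5.3531 (check: the sum is 2.0000 = tr M).

Eigenvalues sorted in increasing order: [-5.3531, 0.4899, 6.8632].


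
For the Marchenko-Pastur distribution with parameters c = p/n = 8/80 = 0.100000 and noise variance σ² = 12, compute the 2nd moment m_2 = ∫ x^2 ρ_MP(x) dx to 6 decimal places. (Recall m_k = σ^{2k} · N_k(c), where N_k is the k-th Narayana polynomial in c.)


E[X²] = σ⁴ (1 + c) (second MP moment). With σ² = 12 (so σ⁴ = 144) and c = 8/80 = 0.100000: E[X²] = 144 · (1 + 0.100000) = 144 · 1.100000.

So E[X^2] = 158.400000.


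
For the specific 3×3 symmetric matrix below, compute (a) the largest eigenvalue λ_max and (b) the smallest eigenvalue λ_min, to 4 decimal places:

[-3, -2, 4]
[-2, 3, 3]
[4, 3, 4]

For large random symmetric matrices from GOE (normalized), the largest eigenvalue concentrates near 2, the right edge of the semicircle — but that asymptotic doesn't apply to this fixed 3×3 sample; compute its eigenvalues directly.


Since M is real symmetric, all three eigenvalues are real; they are the roots of det(λI − M) = λ³ − (tr M) λ² + s λ − det M, where s is the sum of the principal 2×2 minors.
tr M = -3 + 3 + 4 = 4.
s = ((-3)·3 − (-2)²) + ((-3)·4 − 4²) + (3·4 − 3²) = -13 + (-28) + 3 = -38.
det M (expand along row 1) = (-3)·3 − (-2)·(-20) + 4·(-18) = -121.
Characteristic polynomial: λ³ − 4λ² − 38λ + 121 = 0.
Substitute λ = y + (tr M)/3 = y + 1.333333 to remove the quadratic term: y³ + p·y + q = 0 with p = s − (tr M)²/3 = -43.333333 and q = −2(tr M)³/27 + (tr M)·s/3 − det M = 65.592593.
Three real roots ⇒ use the trigonometric (Viète) form: r = 2√(−p/3) = 7.601170, φ = arccos(3q/(p·r)) = arccos(-0.597411) = 2.211066 rad.
y_k = r·cos(φ/3 − 2πk/3) for k = 0, 1, 2 gives y = 5.628464, 1.609978, -7.238441.
λ_k = y_k + 1.333333 gives λ = 6.9618, 2.9433, -5.9051 (check: the sum is 4.0000 = tr M).

Hence λ_max = 6.9618 and λ_min = -5.9051.


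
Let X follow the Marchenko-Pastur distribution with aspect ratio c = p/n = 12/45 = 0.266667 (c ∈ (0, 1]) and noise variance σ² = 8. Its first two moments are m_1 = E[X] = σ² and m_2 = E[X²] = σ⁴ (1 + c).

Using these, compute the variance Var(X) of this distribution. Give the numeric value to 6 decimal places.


m_1 = E[X] = σ² = 8, so m_1² = 64.
m_2 = E[X²] = σ⁴ (1 + c) = 64 · (1 + 0.266667) = 64 · 1.266667 = 81.066667.
(Note m_2 − m_1² simplifies to c · σ⁴ = 0.266667 · 64.)

Var(X) = m_2 − m_1² = 81.066667 − 64 = 17.066667.


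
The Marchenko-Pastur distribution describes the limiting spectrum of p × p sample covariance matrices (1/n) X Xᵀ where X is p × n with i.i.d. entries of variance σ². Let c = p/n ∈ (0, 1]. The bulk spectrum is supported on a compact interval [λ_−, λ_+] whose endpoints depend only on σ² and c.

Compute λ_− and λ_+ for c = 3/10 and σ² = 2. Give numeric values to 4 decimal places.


c = 3/10 = 0.300000; √c = 0.547723.
λ_− = σ² (1 − √c)² = 2 · (1 − 0.547723)² = 2 · (0.452277)² = 0.409110.
λ_+ = σ² (1 + √c)² = 2 · (1 + 0.547723)² = 2 · (1.547723)² = 4.790890.

Rounded to 4 decimal places: λ_− ≈ 0.4091, λ_+ ≈ 4.7909.


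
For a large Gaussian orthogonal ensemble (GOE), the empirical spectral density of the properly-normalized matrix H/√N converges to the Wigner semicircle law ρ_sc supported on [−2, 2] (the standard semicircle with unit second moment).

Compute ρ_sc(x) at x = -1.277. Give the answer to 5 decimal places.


ρ_sc(x) = (1/(2π)) √(4 − x²). With x = -1.277:
  4 − x² = 4 − (-1.277)² = 4 − 1.630729 = 2.369271.
  √(4 − x²) = 1.539244.
  1/(2π) = 0.159155.
  ρ_sc(-1.277) = 0.159155 · 1.539244 = 0.244978.

Rounded to 5 decimal places: ρ_sc(-1.277) ≈ 0.24498.


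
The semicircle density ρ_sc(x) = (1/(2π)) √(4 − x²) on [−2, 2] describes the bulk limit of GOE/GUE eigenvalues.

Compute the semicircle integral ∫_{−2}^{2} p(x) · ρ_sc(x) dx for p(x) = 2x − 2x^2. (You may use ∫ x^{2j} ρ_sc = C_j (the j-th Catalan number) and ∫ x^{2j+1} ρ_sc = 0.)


Write p(x) = Σ a_i x^i, split into monomials and integrate each against ρ_sc separately.
Using ∫ x^{2j} ρ_sc = C_j = (1/(j+1)) C(2j, j) (Catalan numbers) and ∫ x^{2j+1} ρ_sc = 0 (odd monomials vanish by symmetry):
  i = 1 (odd): ∫ x^1 ρ_sc = 0 (vanishes)
  i = 2 (even): a_2 · C_{1} = -2 · 1 = -2

Summing the contributions: ∫_{−2}^{2} p(x) ρ_sc(x) dx = -2.


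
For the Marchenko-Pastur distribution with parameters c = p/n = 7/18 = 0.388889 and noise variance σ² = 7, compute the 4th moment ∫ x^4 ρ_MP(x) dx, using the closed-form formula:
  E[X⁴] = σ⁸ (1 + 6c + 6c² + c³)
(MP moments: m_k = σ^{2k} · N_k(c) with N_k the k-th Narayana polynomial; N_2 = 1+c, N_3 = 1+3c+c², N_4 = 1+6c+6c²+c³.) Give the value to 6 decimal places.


E[X⁴] = σ⁸ (1 + 6c + 6c² + c³) (fourth MP moment). With σ² = 7 (so σ⁸ = 2401) and c = 7/18 = 0.388889: E[X⁴] = 2401 · (1 + 6·0.388889 + 6·(0.388889)² + (0.388889)³) = 2401 · 4.299554.

So E[X^4] = 10323.229595.


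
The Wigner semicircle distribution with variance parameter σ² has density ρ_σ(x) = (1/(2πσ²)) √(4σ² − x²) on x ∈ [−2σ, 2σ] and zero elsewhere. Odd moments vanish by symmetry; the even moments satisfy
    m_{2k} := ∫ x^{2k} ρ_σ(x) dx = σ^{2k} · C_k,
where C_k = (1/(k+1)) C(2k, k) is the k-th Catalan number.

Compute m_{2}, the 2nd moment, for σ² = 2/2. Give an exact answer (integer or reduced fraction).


By the scaled semicircle moment identity, m_{2k} = σ^{2k} · C_k with k = 1.
C_1 = (1/(k+1)) · C(2k, k) = (1/2) · C(2, 1) = (1/2) · 2 = 1.
σ^{2k} = (σ²)^k = (2/2)^1 = 1.

Therefore m_{2} = σ^{2} · C_1 = 1 · 1 = 1.


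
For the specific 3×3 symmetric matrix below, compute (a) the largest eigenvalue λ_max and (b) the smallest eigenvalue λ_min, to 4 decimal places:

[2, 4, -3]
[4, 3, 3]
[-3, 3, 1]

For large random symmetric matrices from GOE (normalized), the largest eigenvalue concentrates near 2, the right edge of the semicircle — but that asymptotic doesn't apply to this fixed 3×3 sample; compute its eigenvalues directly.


Since M is real symmetric, all three eigenvalues are real; they are the roots of det(λI − M) = λ³ − (tr M) λ² + s λ − det M, where s is the sum of the principal 2×2 minors.
tr M = 2 + 3 + 1 = 6.
s = (2·3 − 4²) + (2·1 − (-3)²) + (3·1 − 3²) = -10 + (-7) + (-6) = -23.
det M (expand along row 1) = 2·(-6) − 4·13 + (-3)·21 = -127.
Characteristic polynomial: λ³ − 6λ² − 23λ + 127 = 0.
Substitute λ = y + (tr M)/3 = y + 2.000000 to remove the quadratic term: y³ + p·y + q = 0 with p = s − (tr M)²/3 = -35.000000 and q = −2(tr M)³/27 + (tr M)·s/3 − det M = 65.000000.
Three real roots ⇒ use the trigonometric (Viète) form: r = 2√(−p/3) = 6.831301, φ = arccos(3q/(p·r)) = arccos(-0.815574) = 2.524516 rad.
y_k = r·cos(φ/3 − 2πk/3) for k = 0, 1, 2 gives y = 4.551976, 2.135319, -6.687296.
λ_k = y_k + 2.000000 gives λ = 6.5520, 4.1353, -4.6873 (check: the sum is 6.0000 = tr M).

Hence λ_max = 6.5520 and λ_min = -4.6873.


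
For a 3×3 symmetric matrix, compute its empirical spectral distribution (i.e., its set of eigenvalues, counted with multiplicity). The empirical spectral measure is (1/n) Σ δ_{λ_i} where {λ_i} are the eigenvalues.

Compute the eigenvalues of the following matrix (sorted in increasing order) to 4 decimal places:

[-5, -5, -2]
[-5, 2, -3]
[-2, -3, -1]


Since M is real symmetric, all three eigenvalues are real; they are the roots of det(λI − M) = λ³ − (tr M) λ² + s λ − det M, where s is the sum of the principal 2×2 minors.
tr M = -5 + 2 + (-1) = -4.
s = ((-5)·2 − (-5)²) + ((-5)·(-1) − (-2)²) + (2·(-1) − (-3)²) = -35 + 1 + (-11) = -45.
det M (expand along row 1) = (-5)·(-11) − (-5)·(-1) + (-2)·19 = 12.
Characteristic polynomial: λ³ + 4λ² − 45λ − 12 = 0.
Substitute λ = y + (tr M)/3 = y − 1.333333 to remove the quadratic term: y³ + p·y + q = 0 with p = s − (tr M)²/3 = -50.333333 and q = −2(tr M)³/27 + (tr M)·s/3 − det M = 52.740741.
Three real roots ⇒ use the trigonometric (Viète) form: r = 2√(−p/3) = 8.192137, φ = arccos(3q/(p·r)) = arccos(-0.383720) = 1.964618 rad.
y_k = r·cos(φ/3 − 2πk/3) for k = 0, 1, 2 gives y = 6.497393, 1.072327, -7.569720.
λ_k = y_k − 1.333333 gives λ = 5.1641, -0.2610, -8.9031 (check: the sum is -4.0000 = tr M).

Eigenvalues sorted in increasing order: [-8.9031, -0.2610, 5.1641].


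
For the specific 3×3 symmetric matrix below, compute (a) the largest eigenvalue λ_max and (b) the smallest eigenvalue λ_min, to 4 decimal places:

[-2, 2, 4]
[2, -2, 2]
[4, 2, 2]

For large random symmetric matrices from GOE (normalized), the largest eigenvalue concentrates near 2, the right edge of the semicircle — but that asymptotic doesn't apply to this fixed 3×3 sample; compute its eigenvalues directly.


Since M is real symmetric, all three eigenvalues are real; they are the roots of det(λI − M) = λ³ − (tr M) λ² + s λ − det M, where s is the sum of the principal 2×2 minors.
tr M = -2 + (-2) + 2 = -2.
s = ((-2)·(-2) − 2²) + ((-2)·2 − 4²) + ((-2)·2 − 2²) = 0 + (-20) + (-8) = -28.
det M (expand along row 1) = (-2)·(-8) − 2·(-4) + 4·12 = 72.
Characteristic polynomial: λ³ + 2λ² − 28λ − 72 = 0.
Substitute λ = y + (tr M)/3 = y − 0.666667 to remove the quadratic term: y³ + p·y + q = 0 with p = s − (tr M)²/3 = -29.333333 and q = −2(tr M)³/27 + (tr M)·s/3 − det M = -52.740741.
Three real roots ⇒ use the trigonometric (Viète) form: r = 2√(−p/3) = 6.253888, φ = arccos(3q/(p·r)) = arccos(0.862494) = 0.530619 rad.
y_k = r·cos(φ/3 − 2πk/3) for k = 0, 1, 2 gives y = 6.156319, -2.125197, -4.031122.
λ_k = y_k − 0.666667 gives λ = 5.4897, -2.7919, -4.6978 (check: the sum is -2.0000 = tr M).

Hence λ_max = 5.4897 and λ_min = -4.6978.


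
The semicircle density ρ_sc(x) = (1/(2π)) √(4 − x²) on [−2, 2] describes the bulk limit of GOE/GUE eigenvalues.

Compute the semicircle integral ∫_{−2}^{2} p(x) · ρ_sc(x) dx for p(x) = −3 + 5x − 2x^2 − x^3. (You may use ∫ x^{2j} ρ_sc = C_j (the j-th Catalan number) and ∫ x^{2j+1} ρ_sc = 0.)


Write p(x) = Σ a_i x^i, split into monomials and integrate each against ρ_sc separately.
Using ∫ x^{2j} ρ_sc = C_j = (1/(j+1)) C(2j, j) (Catalan numbers) and ∫ x^{2j+1} ρ_sc = 0 (odd monomials vanish by symmetry):
  i = 0 (even): a_0 · C_{0} = -3 · 1 = -3
  i = 1 (odd): ∫ x^1 ρ_sc = 0 (vanishes)
  i = 2 (even): a_2 · C_{1} = -2 · 1 = -2
  i = 3 (odd): ∫ x^3 ρ_sc = 0 (vanishes)

Summing the contributions: ∫_{−2}^{2} p(x) ρ_sc(x) dx = (-3) + (-2) = -5.


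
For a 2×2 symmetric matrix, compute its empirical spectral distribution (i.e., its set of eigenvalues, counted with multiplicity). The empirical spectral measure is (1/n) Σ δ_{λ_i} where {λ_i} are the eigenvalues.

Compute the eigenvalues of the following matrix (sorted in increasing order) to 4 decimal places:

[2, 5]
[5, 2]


Since M is real symmetric, both eigenvalues are real; they are the roots of det(λI − M) = λ² − (tr M) λ + det M.
tr M = 2 + 2 = 4.
det M = 2·2 − 5² = 4 − 25 = -21.
Characteristic polynomial: λ² − 4λ − 21 = 0.
Discriminant Δ = (tr M)² − 4·det M = 16 − (-84) = 100; √Δ = 10.000000.
λ = (tr M ± √Δ)/2 = (4 ± 10.000000)/2, giving (tr M − √Δ)/2 = -3.0000 and (tr M + √Δ)/2 = 7.0000.

Eigenvalues sorted in increasing order: [-3.0000, 7.0000].


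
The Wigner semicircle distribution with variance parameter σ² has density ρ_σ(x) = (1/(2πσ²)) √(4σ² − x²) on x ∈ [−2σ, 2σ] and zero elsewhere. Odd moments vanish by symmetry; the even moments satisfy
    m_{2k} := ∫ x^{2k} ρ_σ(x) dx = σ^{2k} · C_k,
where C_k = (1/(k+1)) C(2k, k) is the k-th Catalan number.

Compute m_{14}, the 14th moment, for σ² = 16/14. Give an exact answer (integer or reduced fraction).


By the scaled semicircle moment identity, m_{2k} = σ^{2k} · C_k with k = 7.
C_7 = (1/(k+1)) · C(2k, k) = (1/8) · C(14, 7) = (1/8) · 3432 = 429.
σ^{2k} = (σ²)^k = (16/14)^7 = 2097152/823543.

Therefore m_{14} = σ^{14} · C_7 = (2097152/823543) · 429 = 899678208/823543.


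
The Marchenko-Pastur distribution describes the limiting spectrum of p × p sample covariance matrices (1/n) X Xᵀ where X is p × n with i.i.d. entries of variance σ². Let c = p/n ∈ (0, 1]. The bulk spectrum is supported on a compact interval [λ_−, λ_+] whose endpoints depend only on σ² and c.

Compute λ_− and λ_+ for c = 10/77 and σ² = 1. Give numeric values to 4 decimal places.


c = 10/77 = 0.129870; √c = 0.360375.
λ_− = σ² (1 − √c)² = 1 · (1 − 0.360375)² = 1 · (0.639625)² = 0.409120.
λ_+ = σ² (1 + √c)² = 1 · (1 + 0.360375)² = 1 · (1.360375)² = 1.850620.

Rounded to 4 decimal places: λ_− ≈ 0.4091, λ_+ ≈ 1.8506.


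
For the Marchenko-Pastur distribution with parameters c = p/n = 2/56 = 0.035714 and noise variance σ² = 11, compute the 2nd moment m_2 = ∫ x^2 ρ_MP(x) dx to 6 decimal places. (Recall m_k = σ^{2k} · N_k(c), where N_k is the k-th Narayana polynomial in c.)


E[X²] = σ⁴ (1 + c) (second MP moment). With σ² = 11 (so σ⁴ = 121) and c = 2/56 = 0.035714: E[X²] = 121 · (1 + 0.035714) = 121 · 1.035714.

So E[X^2] = 125.321429.


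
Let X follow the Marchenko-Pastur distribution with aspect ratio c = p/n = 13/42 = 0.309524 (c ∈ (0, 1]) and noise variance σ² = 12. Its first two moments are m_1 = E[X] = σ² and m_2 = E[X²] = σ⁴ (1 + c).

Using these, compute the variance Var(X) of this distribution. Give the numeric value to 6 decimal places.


m_1 = E[X] = σ² = 12, so m_1² = 144.
m_2 = E[X²] = σ⁴ (1 + c) = 144 · (1 + 0.309524) = 144 · 1.309524 = 188.571429.
(Note m_2 − m_1² simplifies to c · σ⁴ = 0.309524 · 144.)

Var(X) = m_2 − m_1² = 188.571429 − 144 = 44.571429.


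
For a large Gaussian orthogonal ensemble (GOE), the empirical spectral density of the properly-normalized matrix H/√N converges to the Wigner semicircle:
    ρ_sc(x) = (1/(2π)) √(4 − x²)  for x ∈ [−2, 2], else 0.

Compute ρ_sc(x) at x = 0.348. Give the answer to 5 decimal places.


ρ_sc(x) = (1/(2π)) √(4 − x²). With x = 0.348:
  4 − x² = 4 − (0.348)² = 4 − 0.121104 = 3.878896.
  √(4 − x²) = 1.969491.
  1/(2π) = 0.159155.
  ρ_sc(0.348) = 0.159155 · 1.969491 = 0.313454.

Rounded to 5 decimal places: ρ_sc(0.348) ≈ 0.31345.


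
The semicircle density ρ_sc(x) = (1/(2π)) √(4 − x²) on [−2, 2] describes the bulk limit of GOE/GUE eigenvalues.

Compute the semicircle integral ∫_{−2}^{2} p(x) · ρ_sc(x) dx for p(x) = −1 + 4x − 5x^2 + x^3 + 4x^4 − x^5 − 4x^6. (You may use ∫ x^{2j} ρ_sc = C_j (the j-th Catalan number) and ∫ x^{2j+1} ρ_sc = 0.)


Write p(x) = Σ a_i x^i, split into monomials and integrate each against ρ_sc separately.
Using ∫ x^{2j} ρ_sc = C_j = (1/(j+1)) C(2j, j) (Catalan numbers) and ∫ x^{2j+1} ρ_sc = 0 (odd monomials vanish by symmetry):
  i = 0 (even): a_0 · C_{0} = -1 · 1 = -1
  i = 1 (odd): ∫ x^1 ρ_sc = 0 (vanishes)
  i = 2 (even): a_2 · C_{1} = -5 · 1 = -5
  i = 3 (odd): ∫ x^3 ρ_sc = 0 (vanishes)
  i = 4 (even): a_4 · C_{2} = 4 · 2 = 8
  i = 5 (odd): ∫ x^5 ρ_sc = 0 (vanishes)
  i = 6 (even): a_6 · C_{3} = -4 · 5 = -20

Summing the contributions: ∫_{−2}^{2} p(x) ρ_sc(x) dx = (-1) + (-5) + 8 + (-20) = -18.


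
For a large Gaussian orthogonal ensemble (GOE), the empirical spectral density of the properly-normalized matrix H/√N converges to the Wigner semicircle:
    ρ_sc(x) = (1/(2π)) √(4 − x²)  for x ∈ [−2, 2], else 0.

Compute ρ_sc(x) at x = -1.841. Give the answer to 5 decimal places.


ρ_sc(x) = (1/(2π)) √(4 − x²). With x = -1.841:
  4 − x² = 4 − (-1.841)² = 4 − 3.389281 = 0.610719.
  √(4 − x²) = 0.781485.
  1/(2π) = 0.159155.
  ρ_sc(-1.841) = 0.159155 · 0.781485 = 0.124377.

Rounded to 5 decimal places: ρ_sc(-1.841) ≈ 0.12438.


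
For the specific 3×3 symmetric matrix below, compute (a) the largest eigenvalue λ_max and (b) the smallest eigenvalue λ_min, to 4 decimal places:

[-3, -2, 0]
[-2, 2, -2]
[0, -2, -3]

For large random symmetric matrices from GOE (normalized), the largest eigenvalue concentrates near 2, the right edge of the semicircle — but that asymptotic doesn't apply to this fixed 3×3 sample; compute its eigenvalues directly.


Since M is real symmetric, all three eigenvalues are real; they are the roots of det(λI − M) = λ³ − (tr M) λ² + s λ − det M, where s is the sum of the principal 2×2 minors.
tr M = -3 + 2 + (-3) = -4.
s = ((-3)·2 − (-2)²) + ((-3)·(-3) − 0²) + (2·(-3) − (-2)²) = -10 + 9 + (-10) = -11.
det M (expand along row 1) = (-3)·(-10) − (-2)·6 + 0·4 = 42.
Characteristic polynomial: λ³ + 4λ² − 11λ − 42 = 0.
Substitute λ = y + (tr M)/3 = y − 1.333333 to remove the quadratic term: y³ + p·y + q = 0 with p = s − (tr M)²/3 = -16.333333 and q = −2(tr M)³/27 + (tr M)·s/3 − det M = -22.592593.
Three real roots ⇒ use the trigonometric (Viète) form: r = 2√(−p/3) = 4.666667, φ = arccos(3q/(p·r)) = arccos(0.889213) = 0.475175 rad.
y_k = r·cos(φ/3 − 2πk/3) for k = 0, 1, 2 gives y = 4.608251, -1.666667, -2.941584.
λ_k = y_k − 1.333333 gives λ = 3.2749, -3.0000, -4.2749 (check: the sum is -4.0000 = tr M).

Hence λ_max = 3.2749 and λ_min = -4.2749.


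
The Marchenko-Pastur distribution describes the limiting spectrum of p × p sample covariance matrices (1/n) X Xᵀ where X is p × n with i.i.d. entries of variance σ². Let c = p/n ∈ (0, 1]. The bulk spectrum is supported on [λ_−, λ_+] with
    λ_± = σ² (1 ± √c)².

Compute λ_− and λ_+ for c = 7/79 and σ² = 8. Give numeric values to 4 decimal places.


c = 7/79 = 0.088608; √c = 0.297670.
λ_− = σ² (1 − √c)² = 8 · (1 − 0.297670)² = 8 · (0.702330)² = 3.946136.
λ_+ = σ² (1 + √c)² = 8 · (1 + 0.297670)² = 8 · (1.297670)² = 13.471585.

Rounded to 4 decimal places: λ_− ≈ 3.9461, λ_+ ≈ 13.4716.
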